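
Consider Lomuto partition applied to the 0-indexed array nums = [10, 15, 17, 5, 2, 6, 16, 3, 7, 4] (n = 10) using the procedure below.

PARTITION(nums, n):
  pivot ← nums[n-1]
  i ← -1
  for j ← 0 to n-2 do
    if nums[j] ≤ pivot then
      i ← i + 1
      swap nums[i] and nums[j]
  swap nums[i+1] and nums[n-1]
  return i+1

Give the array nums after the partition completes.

pivot=4, i=-1
j=0: 10>4, skip
j=1: 15>4, skip
j=2: 17>4, skip
j=3: 5>4, skip
j=4: 2≤4, i=0, swap(0,4) ⇒ [2, 15, 17, 5, 10, 6, 16, 3, 7, 4]
j=5: 6>4, skip
j=6: 16>4, skip
j=7: 3≤4, i=1, swap(1,7) ⇒ [2, 3, 17, 5, 10, 6, 16, 15, 7, 4]
j=8: 7>4, skip
swap(2,9) ⇒ [2, 3, 4, 5, 10, 6, 16, 15, 7, 17]; return 2

[2, 3, 4, 5, 10, 6, 16, 15, 7, 17]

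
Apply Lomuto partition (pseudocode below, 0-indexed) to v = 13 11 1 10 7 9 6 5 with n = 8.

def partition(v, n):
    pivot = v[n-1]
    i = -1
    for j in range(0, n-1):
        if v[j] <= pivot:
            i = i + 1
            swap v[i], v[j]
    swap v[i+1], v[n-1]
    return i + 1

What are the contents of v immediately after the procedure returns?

pivot = v[7] = 5; i = -1
j=0: v[0]=13 > 5 → no swap
j=1: v[1]=11 > 5 → no swap
j=2: v[2]=1 ≤ 5 → i=0, swap v[0],v[2] → 1 11 13 10 7 9 6 5
j=3: v[3]=10 > 5 → no swap
j=4: v[4]=7 > 5 → no swap
j=5: v[5]=9 > 5 → no swap
j=6: v[6]=6 > 5 → no swap
final swap v[1],v[7] → 1 5 13 10 7 9 6 11; return 1

1 5 13 10 7 9 6 11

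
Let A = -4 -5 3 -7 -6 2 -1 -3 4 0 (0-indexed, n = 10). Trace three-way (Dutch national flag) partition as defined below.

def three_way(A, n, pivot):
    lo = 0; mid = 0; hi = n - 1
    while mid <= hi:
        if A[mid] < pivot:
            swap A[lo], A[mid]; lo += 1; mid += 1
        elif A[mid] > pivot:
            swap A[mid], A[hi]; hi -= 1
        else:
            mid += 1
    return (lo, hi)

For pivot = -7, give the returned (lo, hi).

(0, 0)

pivot = -7; lo=0, mid=0, hi=9
A[mid]=-4>-7: swap A[0],A[9]; hi=8 → 0 -5 3 -7 -6 2 -1 -3 4 -4
A[mid]=0>-7: swap A[0],A[8]; hi=7 → 4 -5 3 -7 -6 2 -1 -3 0 -4
A[mid]=4>-7: swap A[0],A[7]; hi=6 → -3 -5 3 -7 -6 2 -1 4 0 -4
A[mid]=-3>-7: swap A[0],A[6]; hi=5 → -1 -5 3 -7 -6 2 -3 4 0 -4
A[mid]=-1>-7: swap A[0],A[5]; hi=4 → 2 -5 3 -7 -6 -1 -3 4 0 -4
A[mid]=2>-7: swap A[0],A[4]; hi=3 → -6 -5 3 -7 2 -1 -3 4 0 -4
A[mid]=-6>-7: swap A[0],A[3]; hi=2 → -7 -5 3 -6 2 -1 -3 4 0 -4
A[mid]=-7=-7: mid=1
A[mid]=-5>-7: swap A[1],A[2]; hi=1 → -7 3 -5 -6 2 -1 -3 4 0 -4
A[mid]=3>-7: swap A[1],A[1]; hi=0 → -7 3 -5 -6 2 -1 -3 4 0 -4
end: lo=0, hi=0; A = -7 3 -5 -6 2 -1 -3 4 0 -4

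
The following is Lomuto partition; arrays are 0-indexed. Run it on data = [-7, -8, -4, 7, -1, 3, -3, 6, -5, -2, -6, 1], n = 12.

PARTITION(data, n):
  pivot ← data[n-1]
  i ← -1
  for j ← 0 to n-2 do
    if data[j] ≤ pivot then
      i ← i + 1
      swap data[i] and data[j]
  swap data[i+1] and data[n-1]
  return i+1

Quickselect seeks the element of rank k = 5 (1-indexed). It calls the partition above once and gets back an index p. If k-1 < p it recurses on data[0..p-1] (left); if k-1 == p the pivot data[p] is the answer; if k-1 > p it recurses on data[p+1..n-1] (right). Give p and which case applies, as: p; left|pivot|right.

pivot = data[11] = 1; i = -1
j=0: data[0]=-7 ≤ 1 → i=0, swap data[0],data[0] (no change) → [-7, -8, -4, 7, -1, 3, -3, 6, -5, -2, -6, 1]
j=1: data[1]=-8 ≤ 1 → i=1, swap data[1],data[1] (no change) → [-7, -8, -4, 7, -1, 3, -3, 6, -5, -2, -6, 1]
j=2: data[2]=-4 ≤ 1 → i=2, swap data[2],data[2] (no change) → [-7, -8, -4, 7, -1, 3, -3, 6, -5, -2, -6, 1]
j=3: data[3]=7 > 1 → no swap
j=4: data[4]=-1 ≤ 1 → i=3, swap data[3],data[4] → [-7, -8, -4, -1, 7, 3, -3, 6, -5, -2, -6, 1]
j=5: data[5]=3 > 1 → no swap
j=6: data[6]=-3 ≤ 1 → i=4, swap data[4],data[6] → [-7, -8, -4, -1, -3, 3, 7, 6, -5, -2, -6, 1]
j=7: data[7]=6 > 1 → no swap
j=8: data[8]=-5 ≤ 1 → i=5, swap data[5],data[8] → [-7, -8, -4, -1, -3, -5, 7, 6, 3, -2, -6, 1]
j=9: data[9]=-2 ≤ 1 → i=6, swap data[6],data[9] → [-7, -8, -4, -1, -3, -5, -2, 6, 3, 7, -6, 1]
j=10: data[10]=-6 ≤ 1 → i=7, swap data[7],data[10] → [-7, -8, -4, -1, -3, -5, -2, -6, 3, 7, 6, 1]
final swap data[8],data[11] → [-7, -8, -4, -1, -3, -5, -2, -6, 1, 7, 6, 3]; return 8
p = 8; k-1 = 4 < 8 ⇒ left

8; left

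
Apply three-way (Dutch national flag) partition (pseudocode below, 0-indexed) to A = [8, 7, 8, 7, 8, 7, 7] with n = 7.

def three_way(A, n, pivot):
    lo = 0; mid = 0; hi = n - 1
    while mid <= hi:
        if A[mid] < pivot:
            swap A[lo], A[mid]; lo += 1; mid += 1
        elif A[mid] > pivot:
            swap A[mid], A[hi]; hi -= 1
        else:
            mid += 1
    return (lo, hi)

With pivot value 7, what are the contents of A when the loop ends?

[7, 7, 7, 7, 8, 8, 8]

pivot = 7; lo=0, mid=0, hi=6
A[mid]=8>7: swap A[0],A[6]; hi=5 → [7, 7, 8, 7, 8, 7, 8]
A[mid]=7=7: mid=1
A[mid]=7=7: mid=2
A[mid]=8>7: swap A[2],A[5]; hi=4 → [7, 7, 7, 7, 8, 8, 8]
A[mid]=7=7: mid=3
A[mid]=7=7: mid=4
A[mid]=8>7: swap A[4],A[4]; hi=3 → [7, 7, 7, 7, 8, 8, 8]
end: lo=0, hi=3; A = [7, 7, 7, 7, 8, 8, 8]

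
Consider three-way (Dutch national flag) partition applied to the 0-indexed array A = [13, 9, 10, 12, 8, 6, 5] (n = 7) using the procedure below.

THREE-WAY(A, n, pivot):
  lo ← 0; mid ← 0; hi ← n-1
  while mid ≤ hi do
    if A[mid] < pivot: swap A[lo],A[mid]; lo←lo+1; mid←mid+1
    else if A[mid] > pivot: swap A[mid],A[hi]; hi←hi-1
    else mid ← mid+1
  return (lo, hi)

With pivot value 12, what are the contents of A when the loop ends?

lo=0 mid=0 hi=6
13>12: swap(0,6), hi=5 ⇒ [5, 9, 10, 12, 8, 6, 13]
5<12: swap(0,0), lo=1 mid=1 ⇒ [5, 9, 10, 12, 8, 6, 13]
9<12: swap(1,1), lo=2 mid=2 ⇒ [5, 9, 10, 12, 8, 6, 13]
10<12: swap(2,2), lo=3 mid=3 ⇒ [5, 9, 10, 12, 8, 6, 13]
12=12: mid=4
8<12: swap(3,4), lo=4 mid=5 ⇒ [5, 9, 10, 8, 12, 6, 13]
6<12: swap(4,5), lo=5 mid=6 ⇒ [5, 9, 10, 8, 6, 12, 13]
done. lo=5 hi=5; A=[5, 9, 10, 8, 6, 12, 13]

[5, 9, 10, 8, 6, 12, 13]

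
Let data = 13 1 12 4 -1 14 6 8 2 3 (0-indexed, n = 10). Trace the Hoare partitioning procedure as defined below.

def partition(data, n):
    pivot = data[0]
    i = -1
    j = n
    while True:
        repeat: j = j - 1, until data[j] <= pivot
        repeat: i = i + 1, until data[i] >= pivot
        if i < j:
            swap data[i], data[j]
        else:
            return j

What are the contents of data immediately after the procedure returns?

pivot = data[0] = 13; i = -1, j = 10
j→9 (data[9]=3≤13), i→0 (data[0]=13≥13); i<j, swap → 3 1 12 4 -1 14 6 8 2 13
j→8 (data[8]=2≤13), i→5 (data[5]=14≥13); i<j, swap → 3 1 12 4 -1 2 6 8 14 13
j→7, i→8; i≥j, return j=7. data = 3 1 12 4 -1 2 6 8 14 13

3 1 12 4 -1 2 6 8 14 13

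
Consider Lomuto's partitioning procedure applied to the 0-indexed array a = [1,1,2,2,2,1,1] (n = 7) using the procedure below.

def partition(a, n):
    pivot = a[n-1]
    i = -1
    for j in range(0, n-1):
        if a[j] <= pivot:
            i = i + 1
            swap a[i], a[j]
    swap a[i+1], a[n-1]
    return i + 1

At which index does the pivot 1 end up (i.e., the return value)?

pivot=1, i=-1
j=0: 1≤1, i=0, swap(0,0) ⇒ [1,1,2,2,2,1,1]
j=1: 1≤1, i=1, swap(1,1) ⇒ [1,1,2,2,2,1,1]
j=2: 2>1, skip
j=3: 2>1, skip
j=4: 2>1, skip
j=5: 1≤1, i=2, swap(2,5) ⇒ [1,1,1,2,2,2,1]
swap(3,6) ⇒ [1,1,1,1,2,2,2]; return 3

3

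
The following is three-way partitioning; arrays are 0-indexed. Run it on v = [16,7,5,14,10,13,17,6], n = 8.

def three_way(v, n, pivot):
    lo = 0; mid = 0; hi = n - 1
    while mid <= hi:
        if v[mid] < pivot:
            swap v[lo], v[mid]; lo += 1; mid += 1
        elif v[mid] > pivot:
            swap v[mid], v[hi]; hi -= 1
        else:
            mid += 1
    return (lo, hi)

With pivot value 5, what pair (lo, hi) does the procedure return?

(0, 0)

pivot = 5; lo=0, mid=0, hi=7
v[mid]=16>5: swap v[0],v[7]; hi=6 → [6,7,5,14,10,13,17,16]
v[mid]=6>5: swap v[0],v[6]; hi=5 → [17,7,5,14,10,13,6,16]
v[mid]=17>5: swap v[0],v[5]; hi=4 → [13,7,5,14,10,17,6,16]
v[mid]=13>5: swap v[0],v[4]; hi=3 → [10,7,5,14,13,17,6,16]
v[mid]=10>5: swap v[0],v[3]; hi=2 → [14,7,5,10,13,17,6,16]
v[mid]=14>5: swap v[0],v[2]; hi=1 → [5,7,14,10,13,17,6,16]
v[mid]=5=5: mid=1
v[mid]=7>5: swap v[1],v[1]; hi=0 → [5,7,14,10,13,17,6,16]
end: lo=0, hi=0; v = [5,7,14,10,13,17,6,16]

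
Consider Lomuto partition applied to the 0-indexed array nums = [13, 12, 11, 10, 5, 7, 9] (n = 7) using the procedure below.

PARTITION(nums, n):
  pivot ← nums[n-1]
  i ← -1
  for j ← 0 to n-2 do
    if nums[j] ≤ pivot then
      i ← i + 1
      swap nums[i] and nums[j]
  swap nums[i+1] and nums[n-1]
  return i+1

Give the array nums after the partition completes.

[5, 7, 9, 10, 13, 12, 11]

pivot=9, i=-1
j=0: 13>9, skip
j=1: 12>9, skip
j=2: 11>9, skip
j=3: 10>9, skip
j=4: 5≤9, i=0, swap(0,4) ⇒ [5, 12, 11, 10, 13, 7, 9]
j=5: 7≤9, i=1, swap(1,5) ⇒ [5, 7, 11, 10, 13, 12, 9]
swap(2,6) ⇒ [5, 7, 9, 10, 13, 12, 11]; return 2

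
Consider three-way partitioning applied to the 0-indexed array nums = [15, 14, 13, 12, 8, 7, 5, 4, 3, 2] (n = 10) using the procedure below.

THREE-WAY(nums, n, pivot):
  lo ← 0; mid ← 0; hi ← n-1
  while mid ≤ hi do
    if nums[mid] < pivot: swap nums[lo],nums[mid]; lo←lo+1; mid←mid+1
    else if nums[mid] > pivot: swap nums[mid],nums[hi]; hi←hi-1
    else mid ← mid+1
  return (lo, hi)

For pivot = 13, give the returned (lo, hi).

lo=0 mid=0 hi=9
15>13: swap(0,9), hi=8 ⇒ [2, 14, 13, 12, 8, 7, 5, 4, 3, 15]
2<13: swap(0,0), lo=1 mid=1 ⇒ [2, 14, 13, 12, 8, 7, 5, 4, 3, 15]
14>13: swap(1,8), hi=7 ⇒ [2, 3, 13, 12, 8, 7, 5, 4, 14, 15]
3<13: swap(1,1), lo=2 mid=2 ⇒ [2, 3, 13, 12, 8, 7, 5, 4, 14, 15]
13=13: mid=3
12<13: swap(2,3), lo=3 mid=4 ⇒ [2, 3, 12, 13, 8, 7, 5, 4, 14, 15]
8<13: swap(3,4), lo=4 mid=5 ⇒ [2, 3, 12, 8, 13, 7, 5, 4, 14, 15]
7<13: swap(4,5), lo=5 mid=6 ⇒ [2, 3, 12, 8, 7, 13, 5, 4, 14, 15]
5<13: swap(5,6), lo=6 mid=7 ⇒ [2, 3, 12, 8, 7, 5, 13, 4, 14, 15]
4<13: swap(6,7), lo=7 mid=8 ⇒ [2, 3, 12, 8, 7, 5, 4, 13, 14, 15]
done. lo=7 hi=7; nums=[2, 3, 12, 8, 7, 5, 4, 13, 14, 15]

(7, 7)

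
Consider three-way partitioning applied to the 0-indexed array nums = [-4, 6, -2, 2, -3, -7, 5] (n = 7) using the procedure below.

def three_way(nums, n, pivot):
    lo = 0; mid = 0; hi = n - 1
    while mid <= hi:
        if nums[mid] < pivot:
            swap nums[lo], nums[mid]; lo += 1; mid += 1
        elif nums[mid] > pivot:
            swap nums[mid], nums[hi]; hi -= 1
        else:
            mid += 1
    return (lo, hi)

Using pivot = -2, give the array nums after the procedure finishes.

pivot = -2; lo=0, mid=0, hi=6
nums[mid]=-4<-2: swap nums[0],nums[0]; lo=1,mid=1 → [-4, 6, -2, 2, -3, -7, 5]
nums[mid]=6>-2: swap nums[1],nums[6]; hi=5 → [-4, 5, -2, 2, -3, -7, 6]
nums[mid]=5>-2: swap nums[1],nums[5]; hi=4 → [-4, -7, -2, 2, -3, 5, 6]
nums[mid]=-7<-2: swap nums[1],nums[1]; lo=2,mid=2 → [-4, -7, -2, 2, -3, 5, 6]
nums[mid]=-2=-2: mid=3
nums[mid]=2>-2: swap nums[3],nums[4]; hi=3 → [-4, -7, -2, -3, 2, 5, 6]
nums[mid]=-3<-2: swap nums[2],nums[3]; lo=3,mid=4 → [-4, -7, -3, -2, 2, 5, 6]
end: lo=3, hi=3; nums = [-4, -7, -3, -2, 2, 5, 6]

[-4, -7, -3, -2, 2, 5, 6]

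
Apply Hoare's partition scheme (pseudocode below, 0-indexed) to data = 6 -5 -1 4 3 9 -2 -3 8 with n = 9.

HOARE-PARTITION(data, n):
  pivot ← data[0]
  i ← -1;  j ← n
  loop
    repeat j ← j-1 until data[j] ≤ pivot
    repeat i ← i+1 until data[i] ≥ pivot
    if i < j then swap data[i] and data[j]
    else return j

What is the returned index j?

5

pivot=6
j stops at 7 (-3), i stops at 0 (6); swap ⇒ -3 -5 -1 4 3 9 -2 6 8
j stops at 6 (-2), i stops at 5 (9); swap ⇒ -3 -5 -1 4 3 -2 9 6 8
j stops at 5, i stops at 6; i≥j ⇒ return 5. data=-3 -5 -1 4 3 -2 9 6 8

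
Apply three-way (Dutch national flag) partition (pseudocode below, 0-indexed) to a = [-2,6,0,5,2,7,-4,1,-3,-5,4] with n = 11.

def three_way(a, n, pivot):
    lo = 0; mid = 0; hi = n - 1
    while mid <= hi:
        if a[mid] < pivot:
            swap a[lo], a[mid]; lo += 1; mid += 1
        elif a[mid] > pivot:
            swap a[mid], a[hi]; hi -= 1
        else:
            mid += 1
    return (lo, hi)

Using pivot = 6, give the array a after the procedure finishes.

lo=0 mid=0 hi=10
-2<6: swap(0,0), lo=1 mid=1 ⇒ [-2,6,0,5,2,7,-4,1,-3,-5,4]
6=6: mid=2
0<6: swap(1,2), lo=2 mid=3 ⇒ [-2,0,6,5,2,7,-4,1,-3,-5,4]
5<6: swap(2,3), lo=3 mid=4 ⇒ [-2,0,5,6,2,7,-4,1,-3,-5,4]
2<6: swap(3,4), lo=4 mid=5 ⇒ [-2,0,5,2,6,7,-4,1,-3,-5,4]
7>6: swap(5,10), hi=9 ⇒ [-2,0,5,2,6,4,-4,1,-3,-5,7]
4<6: swap(4,5), lo=5 mid=6 ⇒ [-2,0,5,2,4,6,-4,1,-3,-5,7]
-4<6: swap(5,6), lo=6 mid=7 ⇒ [-2,0,5,2,4,-4,6,1,-3,-5,7]
1<6: swap(6,7), lo=7 mid=8 ⇒ [-2,0,5,2,4,-4,1,6,-3,-5,7]
-3<6: swap(7,8), lo=8 mid=9 ⇒ [-2,0,5,2,4,-4,1,-3,6,-5,7]
-5<6: swap(8,9), lo=9 mid=10 ⇒ [-2,0,5,2,4,-4,1,-3,-5,6,7]
done. lo=9 hi=9; a=[-2,0,5,2,4,-4,1,-3,-5,6,7]

[-2,0,5,2,4,-4,1,-3,-5,6,7]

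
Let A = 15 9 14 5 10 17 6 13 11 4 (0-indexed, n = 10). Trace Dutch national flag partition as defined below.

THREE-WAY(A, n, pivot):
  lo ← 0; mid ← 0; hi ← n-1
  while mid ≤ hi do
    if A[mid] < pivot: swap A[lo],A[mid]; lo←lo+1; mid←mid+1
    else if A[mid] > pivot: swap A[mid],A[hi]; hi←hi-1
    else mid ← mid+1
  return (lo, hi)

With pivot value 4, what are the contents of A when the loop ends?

pivot = 4; lo=0, mid=0, hi=9
A[mid]=15>4: swap A[0],A[9]; hi=8 → 4 9 14 5 10 17 6 13 11 15
A[mid]=4=4: mid=1
A[mid]=9>4: swap A[1],A[8]; hi=7 → 4 11 14 5 10 17 6 13 9 15
A[mid]=11>4: swap A[1],A[7]; hi=6 → 4 13 14 5 10 17 6 11 9 15
A[mid]=13>4: swap A[1],A[6]; hi=5 → 4 6 14 5 10 17 13 11 9 15
A[mid]=6>4: swap A[1],A[5]; hi=4 → 4 17 14 5 10 6 13 11 9 15
A[mid]=17>4: swap A[1],A[4]; hi=3 → 4 10 14 5 17 6 13 11 9 15
A[mid]=10>4: swap A[1],A[3]; hi=2 → 4 5 14 10 17 6 13 11 9 15
A[mid]=5>4: swap A[1],A[2]; hi=1 → 4 14 5 10 17 6 13 11 9 15
A[mid]=14>4: swap A[1],A[1]; hi=0 → 4 14 5 10 17 6 13 11 9 15
end: lo=0, hi=0; A = 4 14 5 10 17 6 13 11 9 15

4 14 5 10 17 6 13 11 9 15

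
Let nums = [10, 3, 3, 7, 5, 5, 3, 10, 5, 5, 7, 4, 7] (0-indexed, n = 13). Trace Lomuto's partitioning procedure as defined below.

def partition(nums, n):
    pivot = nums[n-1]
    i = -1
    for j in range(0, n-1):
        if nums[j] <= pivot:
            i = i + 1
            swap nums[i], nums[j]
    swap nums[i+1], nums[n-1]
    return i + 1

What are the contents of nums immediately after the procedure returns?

pivot=7, i=-1
j=0: 10>7, skip
j=1: 3≤7, i=0, swap(0,1) ⇒ [3, 10, 3, 7, 5, 5, 3, 10, 5, 5, 7, 4, 7]
j=2: 3≤7, i=1, swap(1,2) ⇒ [3, 3, 10, 7, 5, 5, 3, 10, 5, 5, 7, 4, 7]
j=3: 7≤7, i=2, swap(2,3) ⇒ [3, 3, 7, 10, 5, 5, 3, 10, 5, 5, 7, 4, 7]
j=4: 5≤7, i=3, swap(3,4) ⇒ [3, 3, 7, 5, 10, 5, 3, 10, 5, 5, 7, 4, 7]
j=5: 5≤7, i=4, swap(4,5) ⇒ [3, 3, 7, 5, 5, 10, 3, 10, 5, 5, 7, 4, 7]
j=6: 3≤7, i=5, swap(5,6) ⇒ [3, 3, 7, 5, 5, 3, 10, 10, 5, 5, 7, 4, 7]
j=7: 10>7, skip
j=8: 5≤7, i=6, swap(6,8) ⇒ [3, 3, 7, 5, 5, 3, 5, 10, 10, 5, 7, 4, 7]
j=9: 5≤7, i=7, swap(7,9) ⇒ [3, 3, 7, 5, 5, 3, 5, 5, 10, 10, 7, 4, 7]
j=10: 7≤7, i=8, swap(8,10) ⇒ [3, 3, 7, 5, 5, 3, 5, 5, 7, 10, 10, 4, 7]
j=11: 4≤7, i=9, swap(9,11) ⇒ [3, 3, 7, 5, 5, 3, 5, 5, 7, 4, 10, 10, 7]
swap(10,12) ⇒ [3, 3, 7, 5, 5, 3, 5, 5, 7, 4, 7, 10, 10]; return 10

[3, 3, 7, 5, 5, 3, 5, 5, 7, 4, 7, 10, 10]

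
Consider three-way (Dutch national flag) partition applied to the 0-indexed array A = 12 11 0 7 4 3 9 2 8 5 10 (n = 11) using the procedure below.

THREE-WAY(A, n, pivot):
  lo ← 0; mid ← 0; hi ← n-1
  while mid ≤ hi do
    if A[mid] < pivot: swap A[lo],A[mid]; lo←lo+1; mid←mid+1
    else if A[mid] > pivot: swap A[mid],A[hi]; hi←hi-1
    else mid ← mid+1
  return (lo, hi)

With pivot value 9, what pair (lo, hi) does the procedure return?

(7, 7)

pivot = 9; lo=0, mid=0, hi=10
A[mid]=12>9: swap A[0],A[10]; hi=9 → 10 11 0 7 4 3 9 2 8 5 12
A[mid]=10>9: swap A[0],A[9]; hi=8 → 5 11 0 7 4 3 9 2 8 10 12
A[mid]=5<9: swap A[0],A[0]; lo=1,mid=1 → 5 11 0 7 4 3 9 2 8 10 12
A[mid]=11>9: swap A[1],A[8]; hi=7 → 5 8 0 7 4 3 9 2 11 10 12
A[mid]=8<9: swap A[1],A[1]; lo=2,mid=2 → 5 8 0 7 4 3 9 2 11 10 12
A[mid]=0<9: swap A[2],A[2]; lo=3,mid=3 → 5 8 0 7 4 3 9 2 11 10 12
A[mid]=7<9: swap A[3],A[3]; lo=4,mid=4 → 5 8 0 7 4 3 9 2 11 10 12
A[mid]=4<9: swap A[4],A[4]; lo=5,mid=5 → 5 8 0 7 4 3 9 2 11 10 12
A[mid]=3<9: swap A[5],A[5]; lo=6,mid=6 → 5 8 0 7 4 3 9 2 11 10 12
A[mid]=9=9: mid=7
A[mid]=2<9: swap A[6],A[7]; lo=7,mid=8 → 5 8 0 7 4 3 2 9 11 10 12
end: lo=7, hi=7; A = 5 8 0 7 4 3 2 9 11 10 12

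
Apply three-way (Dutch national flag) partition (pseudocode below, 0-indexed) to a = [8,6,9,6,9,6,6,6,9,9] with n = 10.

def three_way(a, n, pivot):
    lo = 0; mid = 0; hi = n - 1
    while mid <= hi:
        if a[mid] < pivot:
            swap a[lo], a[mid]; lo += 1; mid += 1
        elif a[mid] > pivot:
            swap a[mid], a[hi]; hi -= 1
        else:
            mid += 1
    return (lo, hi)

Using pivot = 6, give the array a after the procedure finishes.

[6,6,6,6,6,9,9,9,9,8]

pivot = 6; lo=0, mid=0, hi=9
a[mid]=8>6: swap a[0],a[9]; hi=8 → [9,6,9,6,9,6,6,6,9,8]
a[mid]=9>6: swap a[0],a[8]; hi=7 → [9,6,9,6,9,6,6,6,9,8]
a[mid]=9>6: swap a[0],a[7]; hi=6 → [6,6,9,6,9,6,6,9,9,8]
a[mid]=6=6: mid=1
a[mid]=6=6: mid=2
a[mid]=9>6: swap a[2],a[6]; hi=5 → [6,6,6,6,9,6,9,9,9,8]
a[mid]=6=6: mid=3
a[mid]=6=6: mid=4
a[mid]=9>6: swap a[4],a[5]; hi=4 → [6,6,6,6,6,9,9,9,9,8]
a[mid]=6=6: mid=5
end: lo=0, hi=4; a = [6,6,6,6,6,9,9,9,9,8]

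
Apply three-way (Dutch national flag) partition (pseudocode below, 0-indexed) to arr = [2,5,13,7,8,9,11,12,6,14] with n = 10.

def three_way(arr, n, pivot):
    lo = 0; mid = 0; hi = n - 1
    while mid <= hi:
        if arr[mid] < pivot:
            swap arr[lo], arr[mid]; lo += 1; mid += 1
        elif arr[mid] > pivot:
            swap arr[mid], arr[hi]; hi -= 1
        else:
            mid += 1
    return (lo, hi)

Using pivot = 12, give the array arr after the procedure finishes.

[2,5,6,7,8,9,11,12,14,13]

pivot = 12; lo=0, mid=0, hi=9
arr[mid]=2<12: swap arr[0],arr[0]; lo=1,mid=1 → [2,5,13,7,8,9,11,12,6,14]
arr[mid]=5<12: swap arr[1],arr[1]; lo=2,mid=2 → [2,5,13,7,8,9,11,12,6,14]
arr[mid]=13>12: swap arr[2],arr[9]; hi=8 → [2,5,14,7,8,9,11,12,6,13]
arr[mid]=14>12: swap arr[2],arr[8]; hi=7 → [2,5,6,7,8,9,11,12,14,13]
arr[mid]=6<12: swap arr[2],arr[2]; lo=3,mid=3 → [2,5,6,7,8,9,11,12,14,13]
arr[mid]=7<12: swap arr[3],arr[3]; lo=4,mid=4 → [2,5,6,7,8,9,11,12,14,13]
arr[mid]=8<12: swap arr[4],arr[4]; lo=5,mid=5 → [2,5,6,7,8,9,11,12,14,13]
arr[mid]=9<12: swap arr[5],arr[5]; lo=6,mid=6 → [2,5,6,7,8,9,11,12,14,13]
arr[mid]=11<12: swap arr[6],arr[6]; lo=7,mid=7 → [2,5,6,7,8,9,11,12,14,13]
arr[mid]=12=12: mid=8
end: lo=7, hi=7; arr = [2,5,6,7,8,9,11,12,14,13]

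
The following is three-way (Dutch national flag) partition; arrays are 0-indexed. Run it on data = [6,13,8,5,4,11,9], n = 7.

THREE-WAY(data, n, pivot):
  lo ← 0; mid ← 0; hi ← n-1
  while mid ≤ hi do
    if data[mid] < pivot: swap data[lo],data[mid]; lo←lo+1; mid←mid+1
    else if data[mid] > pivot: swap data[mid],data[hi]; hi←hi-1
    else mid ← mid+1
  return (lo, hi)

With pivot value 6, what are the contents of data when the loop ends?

[4,5,6,8,11,9,13]

lo=0 mid=0 hi=6
6=6: mid=1
13>6: swap(1,6), hi=5 ⇒ [6,9,8,5,4,11,13]
9>6: swap(1,5), hi=4 ⇒ [6,11,8,5,4,9,13]
11>6: swap(1,4), hi=3 ⇒ [6,4,8,5,11,9,13]
4<6: swap(0,1), lo=1 mid=2 ⇒ [4,6,8,5,11,9,13]
8>6: swap(2,3), hi=2 ⇒ [4,6,5,8,11,9,13]
5<6: swap(1,2), lo=2 mid=3 ⇒ [4,5,6,8,11,9,13]
done. lo=2 hi=2; data=[4,5,6,8,11,9,13]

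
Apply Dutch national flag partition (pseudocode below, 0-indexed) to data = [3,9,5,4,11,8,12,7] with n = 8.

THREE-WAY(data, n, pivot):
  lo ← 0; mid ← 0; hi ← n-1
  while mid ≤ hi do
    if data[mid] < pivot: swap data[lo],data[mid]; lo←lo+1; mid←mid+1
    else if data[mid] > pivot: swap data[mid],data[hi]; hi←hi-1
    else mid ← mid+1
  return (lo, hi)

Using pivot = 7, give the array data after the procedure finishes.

[3,5,4,7,8,12,11,9]

pivot = 7; lo=0, mid=0, hi=7
data[mid]=3<7: swap data[0],data[0]; lo=1,mid=1 → [3,9,5,4,11,8,12,7]
data[mid]=9>7: swap data[1],data[7]; hi=6 → [3,7,5,4,11,8,12,9]
data[mid]=7=7: mid=2
data[mid]=5<7: swap data[1],data[2]; lo=2,mid=3 → [3,5,7,4,11,8,12,9]
data[mid]=4<7: swap data[2],data[3]; lo=3,mid=4 → [3,5,4,7,11,8,12,9]
data[mid]=11>7: swap data[4],data[6]; hi=5 → [3,5,4,7,12,8,11,9]
data[mid]=12>7: swap data[4],data[5]; hi=4 → [3,5,4,7,8,12,11,9]
data[mid]=8>7: swap data[4],data[4]; hi=3 → [3,5,4,7,8,12,11,9]
end: lo=3, hi=3; data = [3,5,4,7,8,12,11,9]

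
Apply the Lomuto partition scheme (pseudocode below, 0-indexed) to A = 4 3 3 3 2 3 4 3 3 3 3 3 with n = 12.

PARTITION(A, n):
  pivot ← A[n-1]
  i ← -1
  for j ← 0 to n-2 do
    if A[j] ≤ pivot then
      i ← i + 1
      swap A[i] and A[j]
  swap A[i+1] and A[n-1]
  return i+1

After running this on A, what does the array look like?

pivot = A[11] = 3; i = -1
j=0: A[0]=4 > 3 → no swap
j=1: A[1]=3 ≤ 3 → i=0, swap A[0],A[1] → 3 4 3 3 2 3 4 3 3 3 3 3
j=2: A[2]=3 ≤ 3 → i=1, swap A[1],A[2] → 3 3 4 3 2 3 4 3 3 3 3 3
j=3: A[3]=3 ≤ 3 → i=2, swap A[2],A[3] → 3 3 3 4 2 3 4 3 3 3 3 3
j=4: A[4]=2 ≤ 3 → i=3, swap A[3],A[4] → 3 3 3 2 4 3 4 3 3 3 3 3
j=5: A[5]=3 ≤ 3 → i=4, swap A[4],A[5] → 3 3 3 2 3 4 4 3 3 3 3 3
j=6: A[6]=4 > 3 → no swap
j=7: A[7]=3 ≤ 3 → i=5, swap A[5],A[7] → 3 3 3 2 3 3 4 4 3 3 3 3
j=8: A[8]=3 ≤ 3 → i=6, swap A[6],A[8] → 3 3 3 2 3 3 3 4 4 3 3 3
j=9: A[9]=3 ≤ 3 → i=7, swap A[7],A[9] → 3 3 3 2 3 3 3 3 4 4 3 3
j=10: A[10]=3 ≤ 3 → i=8, swap A[8],A[10] → 3 3 3 2 3 3 3 3 3 4 4 3
final swap A[9],A[11] → 3 3 3 2 3 3 3 3 3 3 4 4; return 9

3 3 3 2 3 3 3 3 3 3 4 4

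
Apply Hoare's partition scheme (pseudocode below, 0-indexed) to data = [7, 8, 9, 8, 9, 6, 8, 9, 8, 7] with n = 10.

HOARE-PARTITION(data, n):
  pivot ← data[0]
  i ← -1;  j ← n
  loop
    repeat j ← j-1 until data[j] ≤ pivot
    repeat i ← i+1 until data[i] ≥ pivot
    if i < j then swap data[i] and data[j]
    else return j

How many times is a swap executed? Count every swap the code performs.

pivot = data[0] = 7; i = -1, j = 10
j→9 (data[9]=7≤7), i→0 (data[0]=7≥7); i<j, swap → [7, 8, 9, 8, 9, 6, 8, 9, 8, 7]
j→5 (data[5]=6≤7), i→1 (data[1]=8≥7); i<j, swap → [7, 6, 9, 8, 9, 8, 8, 9, 8, 7]
j→1, i→2; i≥j, return j=1. data = [7, 6, 9, 8, 9, 8, 8, 9, 8, 7]

2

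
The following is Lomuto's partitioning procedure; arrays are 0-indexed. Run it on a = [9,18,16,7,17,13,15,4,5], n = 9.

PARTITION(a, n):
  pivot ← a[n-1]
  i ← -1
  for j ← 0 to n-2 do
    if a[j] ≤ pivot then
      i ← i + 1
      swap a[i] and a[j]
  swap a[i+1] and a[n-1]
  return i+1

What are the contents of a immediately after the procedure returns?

[4,5,16,7,17,13,15,9,18]

pivot=5, i=-1
j=0: 9>5, skip
j=1: 18>5, skip
j=2: 16>5, skip
j=3: 7>5, skip
j=4: 17>5, skip
j=5: 13>5, skip
j=6: 15>5, skip
j=7: 4≤5, i=0, swap(0,7) ⇒ [4,18,16,7,17,13,15,9,5]
swap(1,8) ⇒ [4,5,16,7,17,13,15,9,18]; return 1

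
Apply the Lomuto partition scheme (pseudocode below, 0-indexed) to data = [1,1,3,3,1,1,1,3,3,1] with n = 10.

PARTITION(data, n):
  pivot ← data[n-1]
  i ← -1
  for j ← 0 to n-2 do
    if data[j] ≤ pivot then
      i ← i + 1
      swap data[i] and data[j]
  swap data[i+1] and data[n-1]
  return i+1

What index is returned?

pivot=1, i=-1
j=0: 1≤1, i=0, swap(0,0) ⇒ [1,1,3,3,1,1,1,3,3,1]
j=1: 1≤1, i=1, swap(1,1) ⇒ [1,1,3,3,1,1,1,3,3,1]
j=2: 3>1, skip
j=3: 3>1, skip
j=4: 1≤1, i=2, swap(2,4) ⇒ [1,1,1,3,3,1,1,3,3,1]
j=5: 1≤1, i=3, swap(3,5) ⇒ [1,1,1,1,3,3,1,3,3,1]
j=6: 1≤1, i=4, swap(4,6) ⇒ [1,1,1,1,1,3,3,3,3,1]
j=7: 3>1, skip
j=8: 3>1, skip
swap(5,9) ⇒ [1,1,1,1,1,1,3,3,3,3]; return 5

5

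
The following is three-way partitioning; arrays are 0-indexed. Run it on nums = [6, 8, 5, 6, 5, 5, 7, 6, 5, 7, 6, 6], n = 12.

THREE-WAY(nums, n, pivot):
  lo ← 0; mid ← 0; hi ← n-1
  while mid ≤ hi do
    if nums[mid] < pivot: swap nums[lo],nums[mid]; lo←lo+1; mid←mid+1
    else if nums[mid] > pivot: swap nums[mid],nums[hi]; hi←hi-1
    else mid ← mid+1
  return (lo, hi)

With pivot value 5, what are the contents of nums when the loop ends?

[5, 5, 5, 5, 6, 7, 6, 8, 7, 6, 6, 6]

pivot = 5; lo=0, mid=0, hi=11
nums[mid]=6>5: swap nums[0],nums[11]; hi=10 → [6, 8, 5, 6, 5, 5, 7, 6, 5, 7, 6, 6]
nums[mid]=6>5: swap nums[0],nums[10]; hi=9 → [6, 8, 5, 6, 5, 5, 7, 6, 5, 7, 6, 6]
nums[mid]=6>5: swap nums[0],nums[9]; hi=8 → [7, 8, 5, 6, 5, 5, 7, 6, 5, 6, 6, 6]
nums[mid]=7>5: swap nums[0],nums[8]; hi=7 → [5, 8, 5, 6, 5, 5, 7, 6, 7, 6, 6, 6]
nums[mid]=5=5: mid=1
nums[mid]=8>5: swap nums[1],nums[7]; hi=6 → [5, 6, 5, 6, 5, 5, 7, 8, 7, 6, 6, 6]
nums[mid]=6>5: swap nums[1],nums[6]; hi=5 → [5, 7, 5, 6, 5, 5, 6, 8, 7, 6, 6, 6]
nums[mid]=7>5: swap nums[1],nums[5]; hi=4 → [5, 5, 5, 6, 5, 7, 6, 8, 7, 6, 6, 6]
nums[mid]=5=5: mid=2
nums[mid]=5=5: mid=3
nums[mid]=6>5: swap nums[3],nums[4]; hi=3 → [5, 5, 5, 5, 6, 7, 6, 8, 7, 6, 6, 6]
nums[mid]=5=5: mid=4
end: lo=0, hi=3; nums = [5, 5, 5, 5, 6, 7, 6, 8, 7, 6, 6, 6]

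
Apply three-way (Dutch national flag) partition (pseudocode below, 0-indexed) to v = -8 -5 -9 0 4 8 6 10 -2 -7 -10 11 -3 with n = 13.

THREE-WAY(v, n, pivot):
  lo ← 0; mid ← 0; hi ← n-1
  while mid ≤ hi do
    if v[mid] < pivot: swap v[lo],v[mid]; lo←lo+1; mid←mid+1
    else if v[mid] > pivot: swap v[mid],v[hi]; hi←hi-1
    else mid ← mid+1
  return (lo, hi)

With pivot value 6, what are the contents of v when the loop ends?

pivot = 6; lo=0, mid=0, hi=12
v[mid]=-8<6: swap v[0],v[0]; lo=1,mid=1 → -8 -5 -9 0 4 8 6 10 -2 -7 -10 11 -3
v[mid]=-5<6: swap v[1],v[1]; lo=2,mid=2 → -8 -5 -9 0 4 8 6 10 -2 -7 -10 11 -3
v[mid]=-9<6: swap v[2],v[2]; lo=3,mid=3 → -8 -5 -9 0 4 8 6 10 -2 -7 -10 11 -3
v[mid]=0<6: swap v[3],v[3]; lo=4,mid=4 → -8 -5 -9 0 4 8 6 10 -2 -7 -10 11 -3
v[mid]=4<6: swap v[4],v[4]; lo=5,mid=5 → -8 -5 -9 0 4 8 6 10 -2 -7 -10 11 -3
v[mid]=8>6: swap v[5],v[12]; hi=11 → -8 -5 -9 0 4 -3 6 10 -2 -7 -10 11 8
v[mid]=-3<6: swap v[5],v[5]; lo=6,mid=6 → -8 -5 -9 0 4 -3 6 10 -2 -7 -10 11 8
v[mid]=6=6: mid=7
v[mid]=10>6: swap v[7],v[11]; hi=10 → -8 -5 -9 0 4 -3 6 11 -2 -7 -10 10 8
v[mid]=11>6: swap v[7],v[10]; hi=9 → -8 -5 -9 0 4 -3 6 -10 -2 -7 11 10 8
v[mid]=-10<6: swap v[6],v[7]; lo=7,mid=8 → -8 -5 -9 0 4 -3 -10 6 -2 -7 11 10 8
v[mid]=-2<6: swap v[7],v[8]; lo=8,mid=9 → -8 -5 -9 0 4 -3 -10 -2 6 -7 11 10 8
v[mid]=-7<6: swap v[8],v[9]; lo=9,mid=10 → -8 -5 -9 0 4 -3 -10 -2 -7 6 11 10 8
end: lo=9, hi=9; v = -8 -5 -9 0 4 -3 -10 -2 -7 6 11 10 8

-8 -5 -9 0 4 -3 -10 -2 -7 6 11 10 8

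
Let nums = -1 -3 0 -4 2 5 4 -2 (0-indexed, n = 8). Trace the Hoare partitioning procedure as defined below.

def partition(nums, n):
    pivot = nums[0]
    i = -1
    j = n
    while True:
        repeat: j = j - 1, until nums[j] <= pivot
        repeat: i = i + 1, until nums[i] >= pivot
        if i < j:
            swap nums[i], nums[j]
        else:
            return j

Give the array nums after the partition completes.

-2 -3 -4 0 2 5 4 -1

pivot = nums[0] = -1; i = -1, j = 8
j→7 (nums[7]=-2≤-1), i→0 (nums[0]=-1≥-1); i<j, swap → -2 -3 0 -4 2 5 4 -1
j→3 (nums[3]=-4≤-1), i→2 (nums[2]=0≥-1); i<j, swap → -2 -3 -4 0 2 5 4 -1
j→2, i→3; i≥j, return j=2. nums = -2 -3 -4 0 2 5 4 -1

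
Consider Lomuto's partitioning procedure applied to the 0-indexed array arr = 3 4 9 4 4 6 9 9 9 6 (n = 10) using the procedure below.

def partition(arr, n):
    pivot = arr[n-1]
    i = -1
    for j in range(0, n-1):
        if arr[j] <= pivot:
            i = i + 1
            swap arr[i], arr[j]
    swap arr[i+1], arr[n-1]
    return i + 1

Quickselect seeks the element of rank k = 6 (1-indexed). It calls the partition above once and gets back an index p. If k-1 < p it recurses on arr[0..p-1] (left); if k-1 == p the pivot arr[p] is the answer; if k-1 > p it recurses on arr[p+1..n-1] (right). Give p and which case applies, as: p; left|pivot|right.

5; pivot

pivot = arr[9] = 6; i = -1
j=0: arr[0]=3 ≤ 6 → i=0, swap arr[0],arr[0] (no change) → 3 4 9 4 4 6 9 9 9 6
j=1: arr[1]=4 ≤ 6 → i=1, swap arr[1],arr[1] (no change) → 3 4 9 4 4 6 9 9 9 6
j=2: arr[2]=9 > 6 → no swap
j=3: arr[3]=4 ≤ 6 → i=2, swap arr[2],arr[3] → 3 4 4 9 4 6 9 9 9 6
j=4: arr[4]=4 ≤ 6 → i=3, swap arr[3],arr[4] → 3 4 4 4 9 6 9 9 9 6
j=5: arr[5]=6 ≤ 6 → i=4, swap arr[4],arr[5] → 3 4 4 4 6 9 9 9 9 6
j=6: arr[6]=9 > 6 → no swap
j=7: arr[7]=9 > 6 → no swap
j=8: arr[8]=9 > 6 → no swap
final swap arr[5],arr[9] → 3 4 4 4 6 6 9 9 9 9; return 5
p = 5; k-1 = 5 == 5 ⇒ pivot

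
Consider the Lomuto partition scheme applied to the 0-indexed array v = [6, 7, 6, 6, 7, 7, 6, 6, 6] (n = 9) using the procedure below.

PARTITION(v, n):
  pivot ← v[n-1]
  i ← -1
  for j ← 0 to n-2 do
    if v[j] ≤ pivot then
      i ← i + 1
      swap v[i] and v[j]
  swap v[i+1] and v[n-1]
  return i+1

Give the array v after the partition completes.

pivot = v[8] = 6; i = -1
j=0: v[0]=6 ≤ 6 → i=0, swap v[0],v[0] (no change) → [6, 7, 6, 6, 7, 7, 6, 6, 6]
j=1: v[1]=7 > 6 → no swap
j=2: v[2]=6 ≤ 6 → i=1, swap v[1],v[2] → [6, 6, 7, 6, 7, 7, 6, 6, 6]
j=3: v[3]=6 ≤ 6 → i=2, swap v[2],v[3] → [6, 6, 6, 7, 7, 7, 6, 6, 6]
j=4: v[4]=7 > 6 → no swap
j=5: v[5]=7 > 6 → no swap
j=6: v[6]=6 ≤ 6 → i=3, swap v[3],v[6] → [6, 6, 6, 6, 7, 7, 7, 6, 6]
j=7: v[7]=6 ≤ 6 → i=4, swap v[4],v[7] → [6, 6, 6, 6, 6, 7, 7, 7, 6]
final swap v[5],v[8] → [6, 6, 6, 6, 6, 6, 7, 7, 7]; return 5

[6, 6, 6, 6, 6, 6, 7, 7, 7]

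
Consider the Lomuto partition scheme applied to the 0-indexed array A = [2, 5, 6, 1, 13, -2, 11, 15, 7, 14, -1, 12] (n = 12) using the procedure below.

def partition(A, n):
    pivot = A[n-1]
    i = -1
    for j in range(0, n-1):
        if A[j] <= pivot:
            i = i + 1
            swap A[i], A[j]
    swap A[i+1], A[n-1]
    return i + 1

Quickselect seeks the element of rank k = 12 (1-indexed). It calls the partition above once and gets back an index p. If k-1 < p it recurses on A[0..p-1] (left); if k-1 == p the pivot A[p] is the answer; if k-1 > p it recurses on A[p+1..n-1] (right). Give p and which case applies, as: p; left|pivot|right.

pivot=12, i=-1
j=0: 2≤12, i=0, swap(0,0) ⇒ [2, 5, 6, 1, 13, -2, 11, 15, 7, 14, -1, 12]
j=1: 5≤12, i=1, swap(1,1) ⇒ [2, 5, 6, 1, 13, -2, 11, 15, 7, 14, -1, 12]
j=2: 6≤12, i=2, swap(2,2) ⇒ [2, 5, 6, 1, 13, -2, 11, 15, 7, 14, -1, 12]
j=3: 1≤12, i=3, swap(3,3) ⇒ [2, 5, 6, 1, 13, -2, 11, 15, 7, 14, -1, 12]
j=4: 13>12, skip
j=5: -2≤12, i=4, swap(4,5) ⇒ [2, 5, 6, 1, -2, 13, 11, 15, 7, 14, -1, 12]
j=6: 11≤12, i=5, swap(5,6) ⇒ [2, 5, 6, 1, -2, 11, 13, 15, 7, 14, -1, 12]
j=7: 15>12, skip
j=8: 7≤12, i=6, swap(6,8) ⇒ [2, 5, 6, 1, -2, 11, 7, 15, 13, 14, -1, 12]
j=9: 14>12, skip
j=10: -1≤12, i=7, swap(7,10) ⇒ [2, 5, 6, 1, -2, 11, 7, -1, 13, 14, 15, 12]
swap(8,11) ⇒ [2, 5, 6, 1, -2, 11, 7, -1, 12, 14, 15, 13]; return 8
p = 8; k-1 = 11 > 8 ⇒ right

8; right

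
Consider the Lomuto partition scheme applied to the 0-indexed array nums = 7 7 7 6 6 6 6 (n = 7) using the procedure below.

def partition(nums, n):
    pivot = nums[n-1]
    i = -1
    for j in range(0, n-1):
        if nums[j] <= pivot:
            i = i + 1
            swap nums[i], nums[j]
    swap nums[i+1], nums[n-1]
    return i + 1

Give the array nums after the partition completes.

6 6 6 6 7 7 7

pivot=6, i=-1
j=0: 7>6, skip
j=1: 7>6, skip
j=2: 7>6, skip
j=3: 6≤6, i=0, swap(0,3) ⇒ 6 7 7 7 6 6 6
j=4: 6≤6, i=1, swap(1,4) ⇒ 6 6 7 7 7 6 6
j=5: 6≤6, i=2, swap(2,5) ⇒ 6 6 6 7 7 7 6
swap(3,6) ⇒ 6 6 6 6 7 7 7; return 3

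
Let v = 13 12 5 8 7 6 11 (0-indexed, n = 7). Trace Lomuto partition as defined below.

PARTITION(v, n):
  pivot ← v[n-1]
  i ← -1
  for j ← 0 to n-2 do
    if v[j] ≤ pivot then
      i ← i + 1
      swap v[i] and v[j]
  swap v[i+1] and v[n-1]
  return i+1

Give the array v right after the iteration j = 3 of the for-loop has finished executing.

5 8 13 12 7 6 11

pivot=11, i=-1
j=0: 13>11, skip
j=1: 12>11, skip
j=2: 5≤11, i=0, swap(0,2) ⇒ 5 12 13 8 7 6 11
j=3: 8≤11, i=1, swap(1,3) ⇒ 5 8 13 12 7 6 11
(after j=3) v = 5 8 13 12 7 6 11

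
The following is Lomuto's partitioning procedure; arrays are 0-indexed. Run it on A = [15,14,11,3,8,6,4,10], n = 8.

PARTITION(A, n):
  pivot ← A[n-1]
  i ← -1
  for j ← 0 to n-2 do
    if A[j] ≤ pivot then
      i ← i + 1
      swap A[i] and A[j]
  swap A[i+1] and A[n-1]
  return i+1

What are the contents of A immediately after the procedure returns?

[3,8,6,4,10,11,15,14]

pivot = A[7] = 10; i = -1
j=0: A[0]=15 > 10 → no swap
j=1: A[1]=14 > 10 → no swap
j=2: A[2]=11 > 10 → no swap
j=3: A[3]=3 ≤ 10 → i=0, swap A[0],A[3] → [3,14,11,15,8,6,4,10]
j=4: A[4]=8 ≤ 10 → i=1, swap A[1],A[4] → [3,8,11,15,14,6,4,10]
j=5: A[5]=6 ≤ 10 → i=2, swap A[2],A[5] → [3,8,6,15,14,11,4,10]
j=6: A[6]=4 ≤ 10 → i=3, swap A[3],A[6] → [3,8,6,4,14,11,15,10]
final swap A[4],A[7] → [3,8,6,4,10,11,15,14]; return 4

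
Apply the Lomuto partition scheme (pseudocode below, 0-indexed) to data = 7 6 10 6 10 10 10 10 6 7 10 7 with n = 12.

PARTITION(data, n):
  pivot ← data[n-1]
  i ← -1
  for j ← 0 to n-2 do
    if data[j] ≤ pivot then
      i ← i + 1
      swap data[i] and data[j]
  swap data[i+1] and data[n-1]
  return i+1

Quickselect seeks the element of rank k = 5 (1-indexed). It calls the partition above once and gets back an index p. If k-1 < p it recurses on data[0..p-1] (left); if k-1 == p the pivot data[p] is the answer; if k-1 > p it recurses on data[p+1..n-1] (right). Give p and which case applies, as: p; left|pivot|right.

5; left

pivot = data[11] = 7; i = -1
j=0: data[0]=7 ≤ 7 → i=0, swap data[0],data[0] (no change) → 7 6 10 6 10 10 10 10 6 7 10 7
j=1: data[1]=6 ≤ 7 → i=1, swap data[1],data[1] (no change) → 7 6 10 6 10 10 10 10 6 7 10 7
j=2: data[2]=10 > 7 → no swap
j=3: data[3]=6 ≤ 7 → i=2, swap data[2],data[3] → 7 6 6 10 10 10 10 10 6 7 10 7
j=4: data[4]=10 > 7 → no swap
j=5: data[5]=10 > 7 → no swap
j=6: data[6]=10 > 7 → no swap
j=7: data[7]=10 > 7 → no swap
j=8: data[8]=6 ≤ 7 → i=3, swap data[3],data[8] → 7 6 6 6 10 10 10 10 10 7 10 7
j=9: data[9]=7 ≤ 7 → i=4, swap data[4],data[9] → 7 6 6 6 7 10 10 10 10 10 10 7
j=10: data[10]=10 > 7 → no swap
final swap data[5],data[11] → 7 6 6 6 7 7 10 10 10 10 10 10; return 5
p = 5; k-1 = 4 < 5 ⇒ left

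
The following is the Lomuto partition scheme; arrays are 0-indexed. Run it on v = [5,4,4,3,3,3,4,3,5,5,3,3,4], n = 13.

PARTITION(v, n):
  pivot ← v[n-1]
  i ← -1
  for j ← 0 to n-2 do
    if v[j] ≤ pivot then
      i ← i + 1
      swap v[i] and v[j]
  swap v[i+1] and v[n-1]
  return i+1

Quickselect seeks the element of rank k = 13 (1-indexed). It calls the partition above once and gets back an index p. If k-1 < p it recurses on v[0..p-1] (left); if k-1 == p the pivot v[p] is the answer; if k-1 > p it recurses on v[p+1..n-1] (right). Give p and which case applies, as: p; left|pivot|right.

9; right

pivot = v[12] = 4; i = -1
j=0: v[0]=5 > 4 → no swap
j=1: v[1]=4 ≤ 4 → i=0, swap v[0],v[1] → [4,5,4,3,3,3,4,3,5,5,3,3,4]
j=2: v[2]=4 ≤ 4 → i=1, swap v[1],v[2] → [4,4,5,3,3,3,4,3,5,5,3,3,4]
j=3: v[3]=3 ≤ 4 → i=2, swap v[2],v[3] → [4,4,3,5,3,3,4,3,5,5,3,3,4]
j=4: v[4]=3 ≤ 4 → i=3, swap v[3],v[4] → [4,4,3,3,5,3,4,3,5,5,3,3,4]
j=5: v[5]=3 ≤ 4 → i=4, swap v[4],v[5] → [4,4,3,3,3,5,4,3,5,5,3,3,4]
j=6: v[6]=4 ≤ 4 → i=5, swap v[5],v[6] → [4,4,3,3,3,4,5,3,5,5,3,3,4]
j=7: v[7]=3 ≤ 4 → i=6, swap v[6],v[7] → [4,4,3,3,3,4,3,5,5,5,3,3,4]
j=8: v[8]=5 > 4 → no swap
j=9: v[9]=5 > 4 → no swap
j=10: v[10]=3 ≤ 4 → i=7, swap v[7],v[10] → [4,4,3,3,3,4,3,3,5,5,5,3,4]
j=11: v[11]=3 ≤ 4 → i=8, swap v[8],v[11] → [4,4,3,3,3,4,3,3,3,5,5,5,4]
final swap v[9],v[12] → [4,4,3,3,3,4,3,3,3,4,5,5,5]; return 9
p = 9; k-1 = 12 > 9 ⇒ right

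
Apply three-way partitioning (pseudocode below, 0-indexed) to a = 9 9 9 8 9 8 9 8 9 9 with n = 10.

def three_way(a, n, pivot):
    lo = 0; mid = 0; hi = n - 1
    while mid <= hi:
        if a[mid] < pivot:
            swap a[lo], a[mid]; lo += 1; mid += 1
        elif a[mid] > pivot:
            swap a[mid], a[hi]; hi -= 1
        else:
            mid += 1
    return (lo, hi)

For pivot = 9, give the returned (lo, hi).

lo=0 mid=0 hi=9
9=9: mid=1
9=9: mid=2
9=9: mid=3
8<9: swap(0,3), lo=1 mid=4 ⇒ 8 9 9 9 9 8 9 8 9 9
9=9: mid=5
8<9: swap(1,5), lo=2 mid=6 ⇒ 8 8 9 9 9 9 9 8 9 9
9=9: mid=7
8<9: swap(2,7), lo=3 mid=8 ⇒ 8 8 8 9 9 9 9 9 9 9
9=9: mid=9
9=9: mid=10
done. lo=3 hi=9; a=8 8 8 9 9 9 9 9 9 9

(3, 9)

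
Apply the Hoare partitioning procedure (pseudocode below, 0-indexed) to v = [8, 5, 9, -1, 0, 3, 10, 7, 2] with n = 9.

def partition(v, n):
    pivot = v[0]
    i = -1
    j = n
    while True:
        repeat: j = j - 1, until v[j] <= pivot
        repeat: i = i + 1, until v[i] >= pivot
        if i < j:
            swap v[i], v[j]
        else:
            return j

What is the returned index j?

pivot=8
j stops at 8 (2), i stops at 0 (8); swap ⇒ [2, 5, 9, -1, 0, 3, 10, 7, 8]
j stops at 7 (7), i stops at 2 (9); swap ⇒ [2, 5, 7, -1, 0, 3, 10, 9, 8]
j stops at 5, i stops at 6; i≥j ⇒ return 5. v=[2, 5, 7, -1, 0, 3, 10, 9, 8]

5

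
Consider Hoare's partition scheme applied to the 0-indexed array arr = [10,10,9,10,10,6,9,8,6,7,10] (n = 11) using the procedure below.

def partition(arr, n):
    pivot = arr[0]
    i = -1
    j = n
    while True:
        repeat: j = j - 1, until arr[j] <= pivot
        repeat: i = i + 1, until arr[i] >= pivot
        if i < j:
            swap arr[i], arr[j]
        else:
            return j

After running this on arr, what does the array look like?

[10,7,9,6,8,6,9,10,10,10,10]

pivot = arr[0] = 10; i = -1, j = 11
j→10 (arr[10]=10≤10), i→0 (arr[0]=10≥10); i<j, swap → [10,10,9,10,10,6,9,8,6,7,10]
j→9 (arr[9]=7≤10), i→1 (arr[1]=10≥10); i<j, swap → [10,7,9,10,10,6,9,8,6,10,10]
j→8 (arr[8]=6≤10), i→3 (arr[3]=10≥10); i<j, swap → [10,7,9,6,10,6,9,8,10,10,10]
j→7 (arr[7]=8≤10), i→4 (arr[4]=10≥10); i<j, swap → [10,7,9,6,8,6,9,10,10,10,10]
j→6, i→7; i≥j, return j=6. arr = [10,7,9,6,8,6,9,10,10,10,10]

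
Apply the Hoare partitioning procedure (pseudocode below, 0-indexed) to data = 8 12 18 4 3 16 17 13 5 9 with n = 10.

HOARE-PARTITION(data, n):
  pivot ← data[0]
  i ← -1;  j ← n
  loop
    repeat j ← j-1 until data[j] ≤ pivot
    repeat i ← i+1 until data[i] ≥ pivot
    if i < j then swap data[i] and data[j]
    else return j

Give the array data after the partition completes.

pivot = data[0] = 8; i = -1, j = 10
j→8 (data[8]=5≤8), i→0 (data[0]=8≥8); i<j, swap → 5 12 18 4 3 16 17 13 8 9
j→4 (data[4]=3≤8), i→1 (data[1]=12≥8); i<j, swap → 5 3 18 4 12 16 17 13 8 9
j→3 (data[3]=4≤8), i→2 (data[2]=18≥8); i<j, swap → 5 3 4 18 12 16 17 13 8 9
j→2, i→3; i≥j, return j=2. data = 5 3 4 18 12 16 17 13 8 9

5 3 4 18 12 16 17 13 8 9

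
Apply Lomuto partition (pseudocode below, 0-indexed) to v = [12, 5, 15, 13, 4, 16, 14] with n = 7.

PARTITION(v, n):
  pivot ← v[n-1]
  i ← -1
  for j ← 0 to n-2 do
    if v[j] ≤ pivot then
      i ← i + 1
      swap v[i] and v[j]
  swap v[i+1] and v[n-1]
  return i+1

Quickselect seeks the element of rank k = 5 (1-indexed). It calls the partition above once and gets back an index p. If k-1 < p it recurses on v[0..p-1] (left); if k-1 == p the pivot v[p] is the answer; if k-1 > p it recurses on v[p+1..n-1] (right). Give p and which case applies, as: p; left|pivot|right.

pivot = v[6] = 14; i = -1
j=0: v[0]=12 ≤ 14 → i=0, swap v[0],v[0] (no change) → [12, 5, 15, 13, 4, 16, 14]
j=1: v[1]=5 ≤ 14 → i=1, swap v[1],v[1] (no change) → [12, 5, 15, 13, 4, 16, 14]
j=2: v[2]=15 > 14 → no swap
j=3: v[3]=13 ≤ 14 → i=2, swap v[2],v[3] → [12, 5, 13, 15, 4, 16, 14]
j=4: v[4]=4 ≤ 14 → i=3, swap v[3],v[4] → [12, 5, 13, 4, 15, 16, 14]
j=5: v[5]=16 > 14 → no swap
final swap v[4],v[6] → [12, 5, 13, 4, 14, 16, 15]; return 4
p = 4; k-1 = 4 == 4 ⇒ pivot

4; pivot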